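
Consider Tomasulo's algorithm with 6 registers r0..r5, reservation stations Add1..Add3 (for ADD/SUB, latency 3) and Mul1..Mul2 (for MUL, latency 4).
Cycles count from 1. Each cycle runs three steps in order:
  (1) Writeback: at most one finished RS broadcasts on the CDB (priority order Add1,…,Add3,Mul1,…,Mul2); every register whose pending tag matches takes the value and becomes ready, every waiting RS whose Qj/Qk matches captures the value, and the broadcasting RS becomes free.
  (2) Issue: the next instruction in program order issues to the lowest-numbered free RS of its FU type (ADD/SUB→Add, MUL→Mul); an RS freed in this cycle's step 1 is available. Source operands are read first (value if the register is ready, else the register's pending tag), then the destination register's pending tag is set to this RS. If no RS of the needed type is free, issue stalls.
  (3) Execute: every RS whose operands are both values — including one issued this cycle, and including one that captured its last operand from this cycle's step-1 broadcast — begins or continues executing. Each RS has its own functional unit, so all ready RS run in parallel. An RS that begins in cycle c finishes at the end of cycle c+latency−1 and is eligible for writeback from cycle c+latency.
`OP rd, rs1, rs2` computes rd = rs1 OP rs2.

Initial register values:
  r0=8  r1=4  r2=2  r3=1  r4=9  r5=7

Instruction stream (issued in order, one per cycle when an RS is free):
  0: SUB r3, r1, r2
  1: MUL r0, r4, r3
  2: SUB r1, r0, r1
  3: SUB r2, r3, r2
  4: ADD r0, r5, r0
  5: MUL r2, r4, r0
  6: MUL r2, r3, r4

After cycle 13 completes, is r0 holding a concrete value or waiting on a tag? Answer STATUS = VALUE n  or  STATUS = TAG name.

STATUS = VALUE 25

  c1: issue SUB r3<-Add1  regs: r0:8,r1:4,r2:2,r3:Add1,r4:9,r5:7
  c2: issue MUL r0<-Mul1  regs: r0:Mul1,r1:4,r2:2,r3:Add1,r4:9,r5:7
  c3: issue SUB r1<-Add2  regs: r0:Mul1,r1:Add2,r2:2,r3:Add1,r4:9,r5:7
  c4: CDB Add1=2; issue SUB r2<-Add1  regs: r0:Mul1,r1:Add2,r2:Add1,r3:2,r4:9,r5:7
  c5: issue ADD r0<-Add3  regs: r0:Add3,r1:Add2,r2:Add1,r3:2,r4:9,r5:7
  c6: issue MUL r2<-Mul2  regs: r0:Add3,r1:Add2,r2:Mul2,r3:2,r4:9,r5:7
  c7: CDB Add1=0; stall  regs: r0:Add3,r1:Add2,r2:Mul2,r3:2,r4:9,r5:7
  c8: CDB Mul1=18; issue MUL r2<-Mul1  regs: r0:Add3,r1:Add2,r2:Mul1,r3:2,r4:9,r5:7
  c9: -  regs: r0:Add3,r1:Add2,r2:Mul1,r3:2,r4:9,r5:7
  c10: -  regs: r0:Add3,r1:Add2,r2:Mul1,r3:2,r4:9,r5:7
  c11: CDB Add2=14  regs: r0:Add3,r1:14,r2:Mul1,r3:2,r4:9,r5:7
  c12: CDB Add3=25  regs: r0:25,r1:14,r2:Mul1,r3:2,r4:9,r5:7
  c13: CDB Mul1=18  regs: r0:25,r1:14,r2:18,r3:2,r4:9,r5:7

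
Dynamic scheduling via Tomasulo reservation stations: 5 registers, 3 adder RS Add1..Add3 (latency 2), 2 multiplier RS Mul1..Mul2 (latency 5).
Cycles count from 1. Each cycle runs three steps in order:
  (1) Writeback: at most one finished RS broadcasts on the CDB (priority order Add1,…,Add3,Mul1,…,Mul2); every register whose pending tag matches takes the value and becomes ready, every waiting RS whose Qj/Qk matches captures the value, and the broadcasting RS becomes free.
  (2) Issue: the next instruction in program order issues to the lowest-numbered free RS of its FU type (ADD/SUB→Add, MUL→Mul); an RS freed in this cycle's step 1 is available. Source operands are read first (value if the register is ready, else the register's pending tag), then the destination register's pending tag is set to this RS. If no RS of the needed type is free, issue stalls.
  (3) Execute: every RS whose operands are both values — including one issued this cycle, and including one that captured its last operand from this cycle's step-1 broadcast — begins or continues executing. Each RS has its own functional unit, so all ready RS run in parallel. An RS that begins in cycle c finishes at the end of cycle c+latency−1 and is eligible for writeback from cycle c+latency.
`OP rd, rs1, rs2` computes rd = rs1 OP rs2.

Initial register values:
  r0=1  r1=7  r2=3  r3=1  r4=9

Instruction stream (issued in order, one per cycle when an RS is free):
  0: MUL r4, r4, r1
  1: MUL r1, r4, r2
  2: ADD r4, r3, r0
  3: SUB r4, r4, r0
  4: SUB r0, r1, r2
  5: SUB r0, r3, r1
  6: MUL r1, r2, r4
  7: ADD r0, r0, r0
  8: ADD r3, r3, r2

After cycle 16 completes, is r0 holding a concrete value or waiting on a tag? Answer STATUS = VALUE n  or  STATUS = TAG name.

STATUS = VALUE -376

c1: issue MUL r4<-Mul1 | r0:1,r1:7,r2:3,r3:1,r4:Mul1
c2: issue MUL r1<-Mul2 | r0:1,r1:Mul2,r2:3,r3:1,r4:Mul1
c3: issue ADD r4<-Add1 | r0:1,r1:Mul2,r2:3,r3:1,r4:Add1
c4: issue SUB r4<-Add2 | r0:1,r1:Mul2,r2:3,r3:1,r4:Add2
c5: CDB Add1=2; issue SUB r0<-Add1 | r0:Add1,r1:Mul2,r2:3,r3:1,r4:Add2
c6: CDB Mul1=63; issue SUB r0<-Add3 | r0:Add3,r1:Mul2,r2:3,r3:1,r4:Add2
c7: CDB Add2=1; issue MUL r1<-Mul1 | r0:Add3,r1:Mul1,r2:3,r3:1,r4:1
c8: issue ADD r0<-Add2 | r0:Add2,r1:Mul1,r2:3,r3:1,r4:1
c9: stall | r0:Add2,r1:Mul1,r2:3,r3:1,r4:1
c10: stall | r0:Add2,r1:Mul1,r2:3,r3:1,r4:1
c11: CDB Mul2=189; stall | r0:Add2,r1:Mul1,r2:3,r3:1,r4:1
c12: CDB Mul1=3; stall | r0:Add2,r1:3,r2:3,r3:1,r4:1
c13: CDB Add1=186; issue ADD r3<-Add1 | r0:Add2,r1:3,r2:3,r3:Add1,r4:1
c14: CDB Add3=-188 | r0:Add2,r1:3,r2:3,r3:Add1,r4:1
c15: CDB Add1=4 | r0:Add2,r1:3,r2:3,r3:4,r4:1
c16: CDB Add2=-376 | r0:-376,r1:3,r2:3,r3:4,r4:1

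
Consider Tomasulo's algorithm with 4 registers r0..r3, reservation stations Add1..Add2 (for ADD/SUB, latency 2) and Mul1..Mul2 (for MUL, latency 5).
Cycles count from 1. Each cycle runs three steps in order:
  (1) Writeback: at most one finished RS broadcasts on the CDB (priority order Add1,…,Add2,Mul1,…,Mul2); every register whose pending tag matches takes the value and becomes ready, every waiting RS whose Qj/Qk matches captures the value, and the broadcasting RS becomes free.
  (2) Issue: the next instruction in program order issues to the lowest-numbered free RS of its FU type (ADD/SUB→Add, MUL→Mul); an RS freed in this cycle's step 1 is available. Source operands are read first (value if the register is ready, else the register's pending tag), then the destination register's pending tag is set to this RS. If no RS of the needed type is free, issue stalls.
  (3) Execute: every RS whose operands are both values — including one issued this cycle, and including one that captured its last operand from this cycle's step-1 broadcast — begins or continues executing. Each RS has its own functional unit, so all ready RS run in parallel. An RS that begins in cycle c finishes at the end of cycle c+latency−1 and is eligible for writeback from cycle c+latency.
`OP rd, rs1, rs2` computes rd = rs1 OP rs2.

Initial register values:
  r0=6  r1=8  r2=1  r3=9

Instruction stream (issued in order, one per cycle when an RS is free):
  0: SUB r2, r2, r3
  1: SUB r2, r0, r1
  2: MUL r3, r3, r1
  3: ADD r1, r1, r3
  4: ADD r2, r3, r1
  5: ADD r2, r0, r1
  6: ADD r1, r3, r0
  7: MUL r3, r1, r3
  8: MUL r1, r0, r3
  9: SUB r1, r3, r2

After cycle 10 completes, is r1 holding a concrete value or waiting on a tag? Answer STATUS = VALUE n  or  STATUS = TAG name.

STATUS = VALUE 80

c1: issue SUB r2<-Add1 | r0:6,r1:8,r2:Add1,r3:9
c2: issue SUB r2<-Add2 | r0:6,r1:8,r2:Add2,r3:9
c3: CDB Add1=-8; issue MUL r3<-Mul1 | r0:6,r1:8,r2:Add2,r3:Mul1
c4: CDB Add2=-2; issue ADD r1<-Add1 | r0:6,r1:Add1,r2:-2,r3:Mul1
c5: issue ADD r2<-Add2 | r0:6,r1:Add1,r2:Add2,r3:Mul1
c6: stall | r0:6,r1:Add1,r2:Add2,r3:Mul1
c7: stall | r0:6,r1:Add1,r2:Add2,r3:Mul1
c8: CDB Mul1=72; stall | r0:6,r1:Add1,r2:Add2,r3:72
c9: stall | r0:6,r1:Add1,r2:Add2,r3:72
c10: CDB Add1=80; issue ADD r2<-Add1 | r0:6,r1:80,r2:Add1,r3:72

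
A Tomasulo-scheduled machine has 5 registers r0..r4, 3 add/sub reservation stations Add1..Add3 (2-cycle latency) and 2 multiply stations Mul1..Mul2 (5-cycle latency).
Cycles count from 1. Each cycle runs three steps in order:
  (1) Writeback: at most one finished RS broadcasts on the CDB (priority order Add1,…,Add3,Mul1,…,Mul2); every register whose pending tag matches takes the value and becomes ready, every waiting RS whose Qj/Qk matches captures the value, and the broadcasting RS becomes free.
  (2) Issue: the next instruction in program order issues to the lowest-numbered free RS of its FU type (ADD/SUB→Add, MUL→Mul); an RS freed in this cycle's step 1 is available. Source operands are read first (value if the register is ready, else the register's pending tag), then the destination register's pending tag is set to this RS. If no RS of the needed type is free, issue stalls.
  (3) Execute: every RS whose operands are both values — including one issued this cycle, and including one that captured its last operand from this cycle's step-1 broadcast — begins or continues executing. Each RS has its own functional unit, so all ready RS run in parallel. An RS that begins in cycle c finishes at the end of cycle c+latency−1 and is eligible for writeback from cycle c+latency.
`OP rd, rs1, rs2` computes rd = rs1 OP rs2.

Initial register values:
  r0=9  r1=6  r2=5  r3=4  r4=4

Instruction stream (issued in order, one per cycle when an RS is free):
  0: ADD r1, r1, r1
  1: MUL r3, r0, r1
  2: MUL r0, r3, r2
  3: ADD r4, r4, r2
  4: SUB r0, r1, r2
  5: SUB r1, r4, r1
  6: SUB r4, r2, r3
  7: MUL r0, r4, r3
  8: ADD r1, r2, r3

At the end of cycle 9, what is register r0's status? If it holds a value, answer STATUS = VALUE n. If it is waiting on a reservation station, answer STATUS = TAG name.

cycle 1: issue ADD r1<-Add1 // r0:9,r1:Add1,r2:5,r3:4,r4:4
cycle 2: issue MUL r3<-Mul1 // r0:9,r1:Add1,r2:5,r3:Mul1,r4:4
cycle 3: CDB Add1=12; issue MUL r0<-Mul2 // r0:Mul2,r1:12,r2:5,r3:Mul1,r4:4
cycle 4: issue ADD r4<-Add1 // r0:Mul2,r1:12,r2:5,r3:Mul1,r4:Add1
cycle 5: issue SUB r0<-Add2 // r0:Add2,r1:12,r2:5,r3:Mul1,r4:Add1
cycle 6: CDB Add1=9; issue SUB r1<-Add1 // r0:Add2,r1:Add1,r2:5,r3:Mul1,r4:9
cycle 7: CDB Add2=7; issue SUB r4<-Add2 // r0:7,r1:Add1,r2:5,r3:Mul1,r4:Add2
cycle 8: CDB Add1=-3; stall // r0:7,r1:-3,r2:5,r3:Mul1,r4:Add2
cycle 9: CDB Mul1=108; issue MUL r0<-Mul1 // r0:Mul1,r1:-3,r2:5,r3:108,r4:Add2

STATUS = TAG Mul1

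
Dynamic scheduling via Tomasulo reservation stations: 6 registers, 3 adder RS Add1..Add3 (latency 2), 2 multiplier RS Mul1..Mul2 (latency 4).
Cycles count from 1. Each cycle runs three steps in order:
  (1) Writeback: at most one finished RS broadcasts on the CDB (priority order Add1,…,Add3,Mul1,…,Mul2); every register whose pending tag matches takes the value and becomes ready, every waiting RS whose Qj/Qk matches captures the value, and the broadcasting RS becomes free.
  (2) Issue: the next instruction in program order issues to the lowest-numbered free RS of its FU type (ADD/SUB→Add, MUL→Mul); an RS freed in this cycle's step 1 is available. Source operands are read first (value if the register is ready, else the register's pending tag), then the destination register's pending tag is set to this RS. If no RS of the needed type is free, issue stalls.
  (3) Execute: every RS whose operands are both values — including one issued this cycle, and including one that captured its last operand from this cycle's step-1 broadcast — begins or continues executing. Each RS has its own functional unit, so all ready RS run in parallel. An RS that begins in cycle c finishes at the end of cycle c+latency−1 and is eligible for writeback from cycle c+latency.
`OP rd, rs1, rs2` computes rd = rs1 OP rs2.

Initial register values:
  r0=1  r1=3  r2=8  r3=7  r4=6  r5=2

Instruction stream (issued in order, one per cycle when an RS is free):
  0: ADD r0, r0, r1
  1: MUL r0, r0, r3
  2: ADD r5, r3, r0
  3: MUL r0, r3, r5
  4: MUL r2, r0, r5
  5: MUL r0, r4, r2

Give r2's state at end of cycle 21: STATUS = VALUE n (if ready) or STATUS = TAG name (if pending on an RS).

  c1: issue ADD r0<-Add1  regs: r0:Add1,r1:3,r2:8,r3:7,r4:6,r5:2
  c2: issue MUL r0<-Mul1  regs: r0:Mul1,r1:3,r2:8,r3:7,r4:6,r5:2
  c3: CDB Add1=4; issue ADD r5<-Add1  regs: r0:Mul1,r1:3,r2:8,r3:7,r4:6,r5:Add1
  c4: issue MUL r0<-Mul2  regs: r0:Mul2,r1:3,r2:8,r3:7,r4:6,r5:Add1
  c5: stall  regs: r0:Mul2,r1:3,r2:8,r3:7,r4:6,r5:Add1
  c6: stall  regs: r0:Mul2,r1:3,r2:8,r3:7,r4:6,r5:Add1
  c7: CDB Mul1=28; issue MUL r2<-Mul1  regs: r0:Mul2,r1:3,r2:Mul1,r3:7,r4:6,r5:Add1
  c8: stall  regs: r0:Mul2,r1:3,r2:Mul1,r3:7,r4:6,r5:Add1
  c9: CDB Add1=35; stall  regs: r0:Mul2,r1:3,r2:Mul1,r3:7,r4:6,r5:35
  c10: stall  regs: r0:Mul2,r1:3,r2:Mul1,r3:7,r4:6,r5:35
  c11: stall  regs: r0:Mul2,r1:3,r2:Mul1,r3:7,r4:6,r5:35
  c12: stall  regs: r0:Mul2,r1:3,r2:Mul1,r3:7,r4:6,r5:35
  c13: CDB Mul2=245; issue MUL r0<-Mul2  regs: r0:Mul2,r1:3,r2:Mul1,r3:7,r4:6,r5:35
  c14: -  regs: r0:Mul2,r1:3,r2:Mul1,r3:7,r4:6,r5:35
  c15: -  regs: r0:Mul2,r1:3,r2:Mul1,r3:7,r4:6,r5:35
  c16: -  regs: r0:Mul2,r1:3,r2:Mul1,r3:7,r4:6,r5:35
  c17: CDB Mul1=8575  regs: r0:Mul2,r1:3,r2:8575,r3:7,r4:6,r5:35
  c18: -  regs: r0:Mul2,r1:3,r2:8575,r3:7,r4:6,r5:35
  c19: -  regs: r0:Mul2,r1:3,r2:8575,r3:7,r4:6,r5:35
  c20: -  regs: r0:Mul2,r1:3,r2:8575,r3:7,r4:6,r5:35
  c21: CDB Mul2=51450  regs: r0:51450,r1:3,r2:8575,r3:7,r4:6,r5:35

STATUS = VALUE 8575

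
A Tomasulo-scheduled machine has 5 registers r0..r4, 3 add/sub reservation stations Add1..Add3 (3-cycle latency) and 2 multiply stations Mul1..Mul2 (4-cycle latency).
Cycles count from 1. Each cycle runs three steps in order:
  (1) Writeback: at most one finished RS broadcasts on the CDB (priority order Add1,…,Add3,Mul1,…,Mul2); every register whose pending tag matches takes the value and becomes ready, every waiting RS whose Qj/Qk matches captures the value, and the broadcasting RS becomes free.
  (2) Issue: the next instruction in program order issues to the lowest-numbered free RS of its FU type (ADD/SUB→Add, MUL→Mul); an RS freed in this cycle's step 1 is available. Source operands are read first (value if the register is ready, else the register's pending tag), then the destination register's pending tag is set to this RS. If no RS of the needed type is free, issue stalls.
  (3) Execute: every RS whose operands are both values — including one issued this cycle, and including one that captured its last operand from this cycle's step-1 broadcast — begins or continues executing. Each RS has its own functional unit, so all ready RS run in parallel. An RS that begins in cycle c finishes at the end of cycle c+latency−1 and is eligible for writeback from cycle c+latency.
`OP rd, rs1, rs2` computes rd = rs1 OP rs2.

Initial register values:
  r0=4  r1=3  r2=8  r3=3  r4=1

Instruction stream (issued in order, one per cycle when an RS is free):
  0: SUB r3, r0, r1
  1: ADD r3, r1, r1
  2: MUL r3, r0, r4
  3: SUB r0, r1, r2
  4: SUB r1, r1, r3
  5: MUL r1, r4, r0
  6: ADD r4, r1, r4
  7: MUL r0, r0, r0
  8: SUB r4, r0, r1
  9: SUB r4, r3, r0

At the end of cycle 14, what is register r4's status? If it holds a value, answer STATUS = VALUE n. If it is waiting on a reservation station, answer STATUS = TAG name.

  c1: issue SUB r3<-Add1  regs: r0:4,r1:3,r2:8,r3:Add1,r4:1
  c2: issue ADD r3<-Add2  regs: r0:4,r1:3,r2:8,r3:Add2,r4:1
  c3: issue MUL r3<-Mul1  regs: r0:4,r1:3,r2:8,r3:Mul1,r4:1
  c4: CDB Add1=1; issue SUB r0<-Add1  regs: r0:Add1,r1:3,r2:8,r3:Mul1,r4:1
  c5: CDB Add2=6; issue SUB r1<-Add2  regs: r0:Add1,r1:Add2,r2:8,r3:Mul1,r4:1
  c6: issue MUL r1<-Mul2  regs: r0:Add1,r1:Mul2,r2:8,r3:Mul1,r4:1
  c7: CDB Add1=-5; issue ADD r4<-Add1  regs: r0:-5,r1:Mul2,r2:8,r3:Mul1,r4:Add1
  c8: CDB Mul1=4; issue MUL r0<-Mul1  regs: r0:Mul1,r1:Mul2,r2:8,r3:4,r4:Add1
  c9: issue SUB r4<-Add3  regs: r0:Mul1,r1:Mul2,r2:8,r3:4,r4:Add3
  c10: stall  regs: r0:Mul1,r1:Mul2,r2:8,r3:4,r4:Add3
  c11: CDB Add2=-1; issue SUB r4<-Add2  regs: r0:Mul1,r1:Mul2,r2:8,r3:4,r4:Add2
  c12: CDB Mul1=25  regs: r0:25,r1:Mul2,r2:8,r3:4,r4:Add2
  c13: CDB Mul2=-5  regs: r0:25,r1:-5,r2:8,r3:4,r4:Add2
  c14: -  regs: r0:25,r1:-5,r2:8,r3:4,r4:Add2

STATUS = TAG Add2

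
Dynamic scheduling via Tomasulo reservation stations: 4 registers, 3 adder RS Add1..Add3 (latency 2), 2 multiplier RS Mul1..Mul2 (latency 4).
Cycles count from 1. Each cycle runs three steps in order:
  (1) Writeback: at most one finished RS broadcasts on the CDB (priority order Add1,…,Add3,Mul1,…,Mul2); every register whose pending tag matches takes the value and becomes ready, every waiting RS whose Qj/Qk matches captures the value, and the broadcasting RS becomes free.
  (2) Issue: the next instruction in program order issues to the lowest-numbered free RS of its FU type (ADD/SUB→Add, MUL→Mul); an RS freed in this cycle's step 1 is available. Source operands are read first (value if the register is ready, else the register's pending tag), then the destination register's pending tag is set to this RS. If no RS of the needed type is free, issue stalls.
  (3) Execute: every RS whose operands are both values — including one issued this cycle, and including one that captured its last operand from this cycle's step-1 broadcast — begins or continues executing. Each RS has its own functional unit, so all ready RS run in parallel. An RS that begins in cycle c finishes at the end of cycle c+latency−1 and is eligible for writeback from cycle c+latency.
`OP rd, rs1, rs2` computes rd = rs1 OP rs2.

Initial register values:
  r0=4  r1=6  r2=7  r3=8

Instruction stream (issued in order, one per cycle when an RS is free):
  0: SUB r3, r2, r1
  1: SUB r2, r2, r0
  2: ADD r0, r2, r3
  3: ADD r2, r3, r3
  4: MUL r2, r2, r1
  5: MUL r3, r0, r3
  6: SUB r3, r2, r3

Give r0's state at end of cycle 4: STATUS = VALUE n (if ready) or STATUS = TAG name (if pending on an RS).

  c1: issue SUB r3<-Add1  regs: r0:4,r1:6,r2:7,r3:Add1
  c2: issue SUB r2<-Add2  regs: r0:4,r1:6,r2:Add2,r3:Add1
  c3: CDB Add1=1; issue ADD r0<-Add1  regs: r0:Add1,r1:6,r2:Add2,r3:1
  c4: CDB Add2=3; issue ADD r2<-Add2  regs: r0:Add1,r1:6,r2:Add2,r3:1

STATUS = TAG Add1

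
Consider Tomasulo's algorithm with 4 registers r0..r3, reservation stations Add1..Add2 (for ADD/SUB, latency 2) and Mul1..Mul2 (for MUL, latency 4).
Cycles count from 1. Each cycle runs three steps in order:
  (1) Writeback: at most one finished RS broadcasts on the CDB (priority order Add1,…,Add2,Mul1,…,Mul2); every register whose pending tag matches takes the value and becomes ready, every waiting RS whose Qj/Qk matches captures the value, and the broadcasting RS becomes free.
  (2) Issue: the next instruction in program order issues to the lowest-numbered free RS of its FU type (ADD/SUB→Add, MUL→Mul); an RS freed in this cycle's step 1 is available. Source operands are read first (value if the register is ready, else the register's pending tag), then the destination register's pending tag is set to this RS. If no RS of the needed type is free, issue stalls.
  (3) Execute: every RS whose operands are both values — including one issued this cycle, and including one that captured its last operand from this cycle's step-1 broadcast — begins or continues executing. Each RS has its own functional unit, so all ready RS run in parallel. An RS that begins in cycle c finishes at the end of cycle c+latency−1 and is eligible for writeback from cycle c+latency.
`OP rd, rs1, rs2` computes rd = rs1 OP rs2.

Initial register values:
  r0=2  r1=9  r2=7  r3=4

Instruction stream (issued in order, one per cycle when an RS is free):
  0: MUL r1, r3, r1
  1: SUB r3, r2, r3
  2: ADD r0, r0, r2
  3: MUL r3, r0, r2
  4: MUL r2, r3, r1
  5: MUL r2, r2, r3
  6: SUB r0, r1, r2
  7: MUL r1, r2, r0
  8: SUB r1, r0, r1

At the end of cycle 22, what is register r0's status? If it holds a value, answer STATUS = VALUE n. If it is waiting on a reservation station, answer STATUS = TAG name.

cycle 1: issue MUL r1<-Mul1 // r0:2,r1:Mul1,r2:7,r3:4
cycle 2: issue SUB r3<-Add1 // r0:2,r1:Mul1,r2:7,r3:Add1
cycle 3: issue ADD r0<-Add2 // r0:Add2,r1:Mul1,r2:7,r3:Add1
cycle 4: CDB Add1=3; issue MUL r3<-Mul2 // r0:Add2,r1:Mul1,r2:7,r3:Mul2
cycle 5: CDB Add2=9; stall // r0:9,r1:Mul1,r2:7,r3:Mul2
cycle 6: CDB Mul1=36; issue MUL r2<-Mul1 // r0:9,r1:36,r2:Mul1,r3:Mul2
cycle 7: stall // r0:9,r1:36,r2:Mul1,r3:Mul2
cycle 8: stall // r0:9,r1:36,r2:Mul1,r3:Mul2
cycle 9: CDB Mul2=63; issue MUL r2<-Mul2 // r0:9,r1:36,r2:Mul2,r3:63
cycle 10: issue SUB r0<-Add1 // r0:Add1,r1:36,r2:Mul2,r3:63
cycle 11: stall // r0:Add1,r1:36,r2:Mul2,r3:63
cycle 12: stall // r0:Add1,r1:36,r2:Mul2,r3:63
cycle 13: CDB Mul1=2268; issue MUL r1<-Mul1 // r0:Add1,r1:Mul1,r2:Mul2,r3:63
cycle 14: issue SUB r1<-Add2 // r0:Add1,r1:Add2,r2:Mul2,r3:63
cycle 15: - // r0:Add1,r1:Add2,r2:Mul2,r3:63
cycle 16: - // r0:Add1,r1:Add2,r2:Mul2,r3:63
cycle 17: CDB Mul2=142884 // r0:Add1,r1:Add2,r2:142884,r3:63
cycle 18: - // r0:Add1,r1:Add2,r2:142884,r3:63
cycle 19: CDB Add1=-142848 // r0:-142848,r1:Add2,r2:142884,r3:63
cycle 20: - // r0:-142848,r1:Add2,r2:142884,r3:63
cycle 21: - // r0:-142848,r1:Add2,r2:142884,r3:63
cycle 22: - // r0:-142848,r1:Add2,r2:142884,r3:63

STATUS = VALUE -142848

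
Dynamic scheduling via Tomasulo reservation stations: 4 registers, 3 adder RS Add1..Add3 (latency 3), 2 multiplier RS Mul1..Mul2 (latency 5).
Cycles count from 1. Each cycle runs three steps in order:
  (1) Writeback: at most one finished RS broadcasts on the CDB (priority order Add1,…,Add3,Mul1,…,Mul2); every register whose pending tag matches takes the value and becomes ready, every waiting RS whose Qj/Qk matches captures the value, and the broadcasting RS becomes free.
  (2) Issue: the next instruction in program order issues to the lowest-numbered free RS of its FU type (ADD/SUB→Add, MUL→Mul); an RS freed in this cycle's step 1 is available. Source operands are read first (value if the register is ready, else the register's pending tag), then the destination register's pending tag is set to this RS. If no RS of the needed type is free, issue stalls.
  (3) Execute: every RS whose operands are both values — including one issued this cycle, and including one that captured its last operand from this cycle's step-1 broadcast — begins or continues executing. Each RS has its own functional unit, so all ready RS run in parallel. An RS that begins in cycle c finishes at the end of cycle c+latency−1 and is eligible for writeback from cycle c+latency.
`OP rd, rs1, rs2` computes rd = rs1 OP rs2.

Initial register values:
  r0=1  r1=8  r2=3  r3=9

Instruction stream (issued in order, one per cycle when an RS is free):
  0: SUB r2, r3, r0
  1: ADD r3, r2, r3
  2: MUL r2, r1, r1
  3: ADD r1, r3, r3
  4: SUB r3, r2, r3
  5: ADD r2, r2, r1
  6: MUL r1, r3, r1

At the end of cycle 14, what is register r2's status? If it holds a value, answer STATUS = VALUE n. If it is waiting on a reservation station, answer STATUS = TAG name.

STATUS = VALUE 98

  c1: issue SUB r2<-Add1  regs: r0:1,r1:8,r2:Add1,r3:9
  c2: issue ADD r3<-Add2  regs: r0:1,r1:8,r2:Add1,r3:Add2
  c3: issue MUL r2<-Mul1  regs: r0:1,r1:8,r2:Mul1,r3:Add2
  c4: CDB Add1=8; issue ADD r1<-Add1  regs: r0:1,r1:Add1,r2:Mul1,r3:Add2
  c5: issue SUB r3<-Add3  regs: r0:1,r1:Add1,r2:Mul1,r3:Add3
  c6: stall  regs: r0:1,r1:Add1,r2:Mul1,r3:Add3
  c7: CDB Add2=17; issue ADD r2<-Add2  regs: r0:1,r1:Add1,r2:Add2,r3:Add3
  c8: CDB Mul1=64; issue MUL r1<-Mul1  regs: r0:1,r1:Mul1,r2:Add2,r3:Add3
  c9: -  regs: r0:1,r1:Mul1,r2:Add2,r3:Add3
  c10: CDB Add1=34  regs: r0:1,r1:Mul1,r2:Add2,r3:Add3
  c11: CDB Add3=47  regs: r0:1,r1:Mul1,r2:Add2,r3:47
  c12: -  regs: r0:1,r1:Mul1,r2:Add2,r3:47
  c13: CDB Add2=98  regs: r0:1,r1:Mul1,r2:98,r3:47
  c14: -  regs: r0:1,r1:Mul1,r2:98,r3:47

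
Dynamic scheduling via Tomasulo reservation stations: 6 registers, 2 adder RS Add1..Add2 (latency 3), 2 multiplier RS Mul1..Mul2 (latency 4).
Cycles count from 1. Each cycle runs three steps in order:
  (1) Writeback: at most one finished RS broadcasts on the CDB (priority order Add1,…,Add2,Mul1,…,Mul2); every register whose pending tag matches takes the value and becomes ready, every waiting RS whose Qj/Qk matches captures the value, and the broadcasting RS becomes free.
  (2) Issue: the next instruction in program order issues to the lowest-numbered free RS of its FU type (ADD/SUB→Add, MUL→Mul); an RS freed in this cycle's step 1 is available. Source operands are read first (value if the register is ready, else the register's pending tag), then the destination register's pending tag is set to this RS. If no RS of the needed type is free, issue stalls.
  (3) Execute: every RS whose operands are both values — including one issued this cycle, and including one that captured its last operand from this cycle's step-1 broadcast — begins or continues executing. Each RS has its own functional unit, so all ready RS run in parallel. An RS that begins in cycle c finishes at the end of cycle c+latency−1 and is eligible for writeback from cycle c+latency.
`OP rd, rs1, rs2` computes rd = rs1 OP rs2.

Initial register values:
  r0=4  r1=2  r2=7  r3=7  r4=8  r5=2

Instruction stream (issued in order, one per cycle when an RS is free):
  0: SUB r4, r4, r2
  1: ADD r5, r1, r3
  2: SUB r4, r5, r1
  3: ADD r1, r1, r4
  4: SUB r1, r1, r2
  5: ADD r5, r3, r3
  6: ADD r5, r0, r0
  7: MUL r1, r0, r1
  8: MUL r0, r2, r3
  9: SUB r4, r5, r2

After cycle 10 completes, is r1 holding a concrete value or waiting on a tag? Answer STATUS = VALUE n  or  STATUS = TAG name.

  c1: issue SUB r4<-Add1  regs: r0:4,r1:2,r2:7,r3:7,r4:Add1,r5:2
  c2: issue ADD r5<-Add2  regs: r0:4,r1:2,r2:7,r3:7,r4:Add1,r5:Add2
  c3: stall  regs: r0:4,r1:2,r2:7,r3:7,r4:Add1,r5:Add2
  c4: CDB Add1=1; issue SUB r4<-Add1  regs: r0:4,r1:2,r2:7,r3:7,r4:Add1,r5:Add2
  c5: CDB Add2=9; issue ADD r1<-Add2  regs: r0:4,r1:Add2,r2:7,r3:7,r4:Add1,r5:9
  c6: stall  regs: r0:4,r1:Add2,r2:7,r3:7,r4:Add1,r5:9
  c7: stall  regs: r0:4,r1:Add2,r2:7,r3:7,r4:Add1,r5:9
  c8: CDB Add1=7; issue SUB r1<-Add1  regs: r0:4,r1:Add1,r2:7,r3:7,r4:7,r5:9
  c9: stall  regs: r0:4,r1:Add1,r2:7,r3:7,r4:7,r5:9
  c10: stall  regs: r0:4,r1:Add1,r2:7,r3:7,r4:7,r5:9

STATUS = TAG Add1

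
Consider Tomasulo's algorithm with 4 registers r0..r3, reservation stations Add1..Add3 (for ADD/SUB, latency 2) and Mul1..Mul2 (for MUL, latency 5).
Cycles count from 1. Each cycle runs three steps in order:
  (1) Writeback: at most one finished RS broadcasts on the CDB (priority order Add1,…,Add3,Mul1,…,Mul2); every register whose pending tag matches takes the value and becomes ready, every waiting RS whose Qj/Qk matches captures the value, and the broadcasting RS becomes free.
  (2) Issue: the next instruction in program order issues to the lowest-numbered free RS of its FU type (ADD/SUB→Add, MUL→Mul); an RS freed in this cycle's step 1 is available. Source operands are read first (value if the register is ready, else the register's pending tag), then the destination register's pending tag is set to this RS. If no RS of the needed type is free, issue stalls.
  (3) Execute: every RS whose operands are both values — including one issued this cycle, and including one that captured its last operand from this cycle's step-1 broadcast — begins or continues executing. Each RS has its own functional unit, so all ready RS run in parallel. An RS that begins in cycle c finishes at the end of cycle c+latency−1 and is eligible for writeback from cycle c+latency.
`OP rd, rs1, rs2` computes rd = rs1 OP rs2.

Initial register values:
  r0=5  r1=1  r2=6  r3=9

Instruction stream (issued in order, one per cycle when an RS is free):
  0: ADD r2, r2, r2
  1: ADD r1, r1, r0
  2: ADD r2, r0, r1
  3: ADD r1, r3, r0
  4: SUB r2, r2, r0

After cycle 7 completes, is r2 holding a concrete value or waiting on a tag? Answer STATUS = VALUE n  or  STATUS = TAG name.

  c1: issue ADD r2<-Add1  regs: r0:5,r1:1,r2:Add1,r3:9
  c2: issue ADD r1<-Add2  regs: r0:5,r1:Add2,r2:Add1,r3:9
  c3: CDB Add1=12; issue ADD r2<-Add1  regs: r0:5,r1:Add2,r2:Add1,r3:9
  c4: CDB Add2=6; issue ADD r1<-Add2  regs: r0:5,r1:Add2,r2:Add1,r3:9
  c5: issue SUB r2<-Add3  regs: r0:5,r1:Add2,r2:Add3,r3:9
  c6: CDB Add1=11  regs: r0:5,r1:Add2,r2:Add3,r3:9
  c7: CDB Add2=14  regs: r0:5,r1:14,r2:Add3,r3:9

STATUS = TAG Add3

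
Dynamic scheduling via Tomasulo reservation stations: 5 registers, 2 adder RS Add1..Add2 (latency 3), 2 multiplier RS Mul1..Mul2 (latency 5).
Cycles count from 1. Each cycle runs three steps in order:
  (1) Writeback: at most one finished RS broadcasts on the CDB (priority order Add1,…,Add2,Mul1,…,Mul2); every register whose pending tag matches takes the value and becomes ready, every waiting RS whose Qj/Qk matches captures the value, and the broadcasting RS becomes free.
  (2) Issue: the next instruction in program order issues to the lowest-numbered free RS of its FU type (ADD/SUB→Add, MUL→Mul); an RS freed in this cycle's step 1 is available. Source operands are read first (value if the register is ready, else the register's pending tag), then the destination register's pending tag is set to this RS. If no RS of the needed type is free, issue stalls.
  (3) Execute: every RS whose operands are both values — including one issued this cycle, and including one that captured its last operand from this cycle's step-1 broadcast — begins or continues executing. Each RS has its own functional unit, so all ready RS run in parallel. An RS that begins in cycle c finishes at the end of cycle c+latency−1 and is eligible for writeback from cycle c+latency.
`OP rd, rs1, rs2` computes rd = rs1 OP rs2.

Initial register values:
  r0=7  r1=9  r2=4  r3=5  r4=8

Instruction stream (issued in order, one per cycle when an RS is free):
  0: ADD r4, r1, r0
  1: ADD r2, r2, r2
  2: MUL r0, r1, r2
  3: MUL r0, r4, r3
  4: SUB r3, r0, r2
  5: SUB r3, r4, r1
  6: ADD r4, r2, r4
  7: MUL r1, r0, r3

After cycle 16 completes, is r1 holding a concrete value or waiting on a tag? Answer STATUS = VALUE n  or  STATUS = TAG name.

STATUS = VALUE 560

  c1: issue ADD r4<-Add1  regs: r0:7,r1:9,r2:4,r3:5,r4:Add1
  c2: issue ADD r2<-Add2  regs: r0:7,r1:9,r2:Add2,r3:5,r4:Add1
  c3: issue MUL r0<-Mul1  regs: r0:Mul1,r1:9,r2:Add2,r3:5,r4:Add1
  c4: CDB Add1=16; issue MUL r0<-Mul2  regs: r0:Mul2,r1:9,r2:Add2,r3:5,r4:16
  c5: CDB Add2=8; issue SUB r3<-Add1  regs: r0:Mul2,r1:9,r2:8,r3:Add1,r4:16
  c6: issue SUB r3<-Add2  regs: r0:Mul2,r1:9,r2:8,r3:Add2,r4:16
  c7: stall  regs: r0:Mul2,r1:9,r2:8,r3:Add2,r4:16
  c8: stall  regs: r0:Mul2,r1:9,r2:8,r3:Add2,r4:16
  c9: CDB Add2=7; issue ADD r4<-Add2  regs: r0:Mul2,r1:9,r2:8,r3:7,r4:Add2
  c10: CDB Mul1=72; issue MUL r1<-Mul1  regs: r0:Mul2,r1:Mul1,r2:8,r3:7,r4:Add2
  c11: CDB Mul2=80  regs: r0:80,r1:Mul1,r2:8,r3:7,r4:Add2
  c12: CDB Add2=24  regs: r0:80,r1:Mul1,r2:8,r3:7,r4:24
  c13: -  regs: r0:80,r1:Mul1,r2:8,r3:7,r4:24
  c14: CDB Add1=72  regs: r0:80,r1:Mul1,r2:8,r3:7,r4:24
  c15: -  regs: r0:80,r1:Mul1,r2:8,r3:7,r4:24
  c16: CDB Mul1=560  regs: r0:80,r1:560,r2:8,r3:7,r4:24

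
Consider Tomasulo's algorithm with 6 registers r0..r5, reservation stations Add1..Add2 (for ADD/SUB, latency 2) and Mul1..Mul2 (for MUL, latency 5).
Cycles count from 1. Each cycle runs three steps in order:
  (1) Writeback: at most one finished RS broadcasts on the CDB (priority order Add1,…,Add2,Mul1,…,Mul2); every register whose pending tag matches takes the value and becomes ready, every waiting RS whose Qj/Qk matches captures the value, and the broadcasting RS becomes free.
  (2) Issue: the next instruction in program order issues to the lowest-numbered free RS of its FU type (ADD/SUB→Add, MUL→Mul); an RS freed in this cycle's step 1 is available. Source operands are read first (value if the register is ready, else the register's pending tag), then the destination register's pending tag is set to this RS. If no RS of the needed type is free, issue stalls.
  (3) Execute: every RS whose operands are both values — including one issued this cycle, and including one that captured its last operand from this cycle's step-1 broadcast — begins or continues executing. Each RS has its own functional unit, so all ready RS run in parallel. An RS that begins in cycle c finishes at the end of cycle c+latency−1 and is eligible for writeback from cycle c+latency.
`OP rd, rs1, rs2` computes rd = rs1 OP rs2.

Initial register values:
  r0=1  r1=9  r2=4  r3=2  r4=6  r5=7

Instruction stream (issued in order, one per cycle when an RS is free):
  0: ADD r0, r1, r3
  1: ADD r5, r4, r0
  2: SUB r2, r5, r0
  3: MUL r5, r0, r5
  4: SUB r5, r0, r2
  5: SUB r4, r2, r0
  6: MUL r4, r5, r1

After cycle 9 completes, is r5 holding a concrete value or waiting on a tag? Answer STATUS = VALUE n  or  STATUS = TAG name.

  c1: issue ADD r0<-Add1  regs: r0:Add1,r1:9,r2:4,r3:2,r4:6,r5:7
  c2: issue ADD r5<-Add2  regs: r0:Add1,r1:9,r2:4,r3:2,r4:6,r5:Add2
  c3: CDB Add1=11; issue SUB r2<-Add1  regs: r0:11,r1:9,r2:Add1,r3:2,r4:6,r5:Add2
  c4: issue MUL r5<-Mul1  regs: r0:11,r1:9,r2:Add1,r3:2,r4:6,r5:Mul1
  c5: CDB Add2=17; issue SUB r5<-Add2  regs: r0:11,r1:9,r2:Add1,r3:2,r4:6,r5:Add2
  c6: stall  regs: r0:11,r1:9,r2:Add1,r3:2,r4:6,r5:Add2
  c7: CDB Add1=6; issue SUB r4<-Add1  regs: r0:11,r1:9,r2:6,r3:2,r4:Add1,r5:Add2
  c8: issue MUL r4<-Mul2  regs: r0:11,r1:9,r2:6,r3:2,r4:Mul2,r5:Add2
  c9: CDB Add1=-5  regs: r0:11,r1:9,r2:6,r3:2,r4:Mul2,r5:Add2

STATUS = TAG Add2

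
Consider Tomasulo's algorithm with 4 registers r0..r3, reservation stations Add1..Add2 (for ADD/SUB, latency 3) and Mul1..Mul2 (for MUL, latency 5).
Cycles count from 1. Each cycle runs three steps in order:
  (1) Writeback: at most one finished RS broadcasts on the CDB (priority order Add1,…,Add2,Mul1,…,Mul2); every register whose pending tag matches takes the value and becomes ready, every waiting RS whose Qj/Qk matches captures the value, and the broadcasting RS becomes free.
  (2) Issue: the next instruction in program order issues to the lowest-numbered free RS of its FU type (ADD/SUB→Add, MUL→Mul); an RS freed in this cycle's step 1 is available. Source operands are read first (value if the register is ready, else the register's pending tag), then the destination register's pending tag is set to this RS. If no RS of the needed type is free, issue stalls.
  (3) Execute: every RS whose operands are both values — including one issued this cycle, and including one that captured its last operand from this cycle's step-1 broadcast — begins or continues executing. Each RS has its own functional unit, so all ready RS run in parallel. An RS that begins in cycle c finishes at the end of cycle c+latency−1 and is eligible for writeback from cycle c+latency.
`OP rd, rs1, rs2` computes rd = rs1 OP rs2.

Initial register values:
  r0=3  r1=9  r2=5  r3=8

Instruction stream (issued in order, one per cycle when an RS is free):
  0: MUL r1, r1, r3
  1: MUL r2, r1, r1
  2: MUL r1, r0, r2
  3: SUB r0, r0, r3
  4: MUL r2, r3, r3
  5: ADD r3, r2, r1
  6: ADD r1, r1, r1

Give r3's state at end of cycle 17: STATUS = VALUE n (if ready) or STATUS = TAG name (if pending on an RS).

  c1: issue MUL r1<-Mul1  regs: r0:3,r1:Mul1,r2:5,r3:8
  c2: issue MUL r2<-Mul2  regs: r0:3,r1:Mul1,r2:Mul2,r3:8
  c3: stall  regs: r0:3,r1:Mul1,r2:Mul2,r3:8
  c4: stall  regs: r0:3,r1:Mul1,r2:Mul2,r3:8
  c5: stall  regs: r0:3,r1:Mul1,r2:Mul2,r3:8
  c6: CDB Mul1=72; issue MUL r1<-Mul1  regs: r0:3,r1:Mul1,r2:Mul2,r3:8
  c7: issue SUB r0<-Add1  regs: r0:Add1,r1:Mul1,r2:Mul2,r3:8
  c8: stall  regs: r0:Add1,r1:Mul1,r2:Mul2,r3:8
  c9: stall  regs: r0:Add1,r1:Mul1,r2:Mul2,r3:8
  c10: CDB Add1=-5; stall  regs: r0:-5,r1:Mul1,r2:Mul2,r3:8
  c11: CDB Mul2=5184; issue MUL r2<-Mul2  regs: r0:-5,r1:Mul1,r2:Mul2,r3:8
  c12: issue ADD r3<-Add1  regs: r0:-5,r1:Mul1,r2:Mul2,r3:Add1
  c13: issue ADD r1<-Add2  regs: r0:-5,r1:Add2,r2:Mul2,r3:Add1
  c14: -  regs: r0:-5,r1:Add2,r2:Mul2,r3:Add1
  c15: -  regs: r0:-5,r1:Add2,r2:Mul2,r3:Add1
  c16: CDB Mul1=15552  regs: r0:-5,r1:Add2,r2:Mul2,r3:Add1
  c17: CDB Mul2=64  regs: r0:-5,r1:Add2,r2:64,r3:Add1

STATUS = TAG Add1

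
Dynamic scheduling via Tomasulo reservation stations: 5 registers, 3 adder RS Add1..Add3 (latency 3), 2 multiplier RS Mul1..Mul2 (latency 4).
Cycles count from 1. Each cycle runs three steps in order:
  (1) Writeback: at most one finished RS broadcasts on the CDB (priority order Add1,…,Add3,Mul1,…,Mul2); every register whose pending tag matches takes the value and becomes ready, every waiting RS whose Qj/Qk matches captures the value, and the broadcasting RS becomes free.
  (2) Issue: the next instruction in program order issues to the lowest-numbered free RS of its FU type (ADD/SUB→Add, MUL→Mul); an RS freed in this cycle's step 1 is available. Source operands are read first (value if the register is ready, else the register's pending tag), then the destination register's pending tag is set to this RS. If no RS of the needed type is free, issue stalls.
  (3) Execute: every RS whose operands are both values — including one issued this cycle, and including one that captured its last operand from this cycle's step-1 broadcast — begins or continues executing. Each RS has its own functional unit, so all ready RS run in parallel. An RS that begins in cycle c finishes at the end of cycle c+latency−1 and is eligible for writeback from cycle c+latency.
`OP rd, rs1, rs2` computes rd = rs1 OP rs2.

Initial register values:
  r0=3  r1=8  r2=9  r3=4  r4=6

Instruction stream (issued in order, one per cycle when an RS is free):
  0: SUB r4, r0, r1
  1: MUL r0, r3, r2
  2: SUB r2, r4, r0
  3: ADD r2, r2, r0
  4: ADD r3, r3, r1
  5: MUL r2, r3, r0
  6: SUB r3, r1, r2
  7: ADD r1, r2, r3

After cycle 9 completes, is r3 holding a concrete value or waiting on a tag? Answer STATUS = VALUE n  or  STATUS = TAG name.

  c1: issue SUB r4<-Add1  regs: r0:3,r1:8,r2:9,r3:4,r4:Add1
  c2: issue MUL r0<-Mul1  regs: r0:Mul1,r1:8,r2:9,r3:4,r4:Add1
  c3: issue SUB r2<-Add2  regs: r0:Mul1,r1:8,r2:Add2,r3:4,r4:Add1
  c4: CDB Add1=-5; issue ADD r2<-Add1  regs: r0:Mul1,r1:8,r2:Add1,r3:4,r4:-5
  c5: issue ADD r3<-Add3  regs: r0:Mul1,r1:8,r2:Add1,r3:Add3,r4:-5
  c6: CDB Mul1=36; issue MUL r2<-Mul1  regs: r0:36,r1:8,r2:Mul1,r3:Add3,r4:-5
  c7: stall  regs: r0:36,r1:8,r2:Mul1,r3:Add3,r4:-5
  c8: CDB Add3=12; issue SUB r3<-Add3  regs: r0:36,r1:8,r2:Mul1,r3:Add3,r4:-5
  c9: CDB Add2=-41; issue ADD r1<-Add2  regs: r0:36,r1:Add2,r2:Mul1,r3:Add3,r4:-5

STATUS = TAG Add3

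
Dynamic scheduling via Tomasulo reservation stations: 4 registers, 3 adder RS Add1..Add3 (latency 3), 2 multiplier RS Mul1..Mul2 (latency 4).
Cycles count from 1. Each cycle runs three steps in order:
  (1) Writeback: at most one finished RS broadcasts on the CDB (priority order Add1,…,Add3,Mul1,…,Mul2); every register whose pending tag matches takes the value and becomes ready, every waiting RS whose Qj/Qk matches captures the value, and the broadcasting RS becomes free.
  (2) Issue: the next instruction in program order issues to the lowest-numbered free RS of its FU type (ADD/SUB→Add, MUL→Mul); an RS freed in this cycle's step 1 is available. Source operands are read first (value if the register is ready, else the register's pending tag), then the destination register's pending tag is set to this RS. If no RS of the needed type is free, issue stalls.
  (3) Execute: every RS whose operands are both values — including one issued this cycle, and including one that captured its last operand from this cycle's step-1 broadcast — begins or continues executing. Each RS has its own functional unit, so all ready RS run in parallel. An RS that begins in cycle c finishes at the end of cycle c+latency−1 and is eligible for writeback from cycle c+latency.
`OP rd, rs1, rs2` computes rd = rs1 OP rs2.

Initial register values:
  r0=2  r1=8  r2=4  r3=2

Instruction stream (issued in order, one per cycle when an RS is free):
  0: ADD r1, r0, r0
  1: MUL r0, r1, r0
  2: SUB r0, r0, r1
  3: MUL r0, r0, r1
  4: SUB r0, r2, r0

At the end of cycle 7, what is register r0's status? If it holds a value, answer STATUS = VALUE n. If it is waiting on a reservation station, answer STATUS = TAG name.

  c1: issue ADD r1<-Add1  regs: r0:2,r1:Add1,r2:4,r3:2
  c2: issue MUL r0<-Mul1  regs: r0:Mul1,r1:Add1,r2:4,r3:2
  c3: issue SUB r0<-Add2  regs: r0:Add2,r1:Add1,r2:4,r3:2
  c4: CDB Add1=4; issue MUL r0<-Mul2  regs: r0:Mul2,r1:4,r2:4,r3:2
  c5: issue SUB r0<-Add1  regs: r0:Add1,r1:4,r2:4,r3:2
  c6: -  regs: r0:Add1,r1:4,r2:4,r3:2
  c7: -  regs: r0:Add1,r1:4,r2:4,r3:2

STATUS = TAG Add1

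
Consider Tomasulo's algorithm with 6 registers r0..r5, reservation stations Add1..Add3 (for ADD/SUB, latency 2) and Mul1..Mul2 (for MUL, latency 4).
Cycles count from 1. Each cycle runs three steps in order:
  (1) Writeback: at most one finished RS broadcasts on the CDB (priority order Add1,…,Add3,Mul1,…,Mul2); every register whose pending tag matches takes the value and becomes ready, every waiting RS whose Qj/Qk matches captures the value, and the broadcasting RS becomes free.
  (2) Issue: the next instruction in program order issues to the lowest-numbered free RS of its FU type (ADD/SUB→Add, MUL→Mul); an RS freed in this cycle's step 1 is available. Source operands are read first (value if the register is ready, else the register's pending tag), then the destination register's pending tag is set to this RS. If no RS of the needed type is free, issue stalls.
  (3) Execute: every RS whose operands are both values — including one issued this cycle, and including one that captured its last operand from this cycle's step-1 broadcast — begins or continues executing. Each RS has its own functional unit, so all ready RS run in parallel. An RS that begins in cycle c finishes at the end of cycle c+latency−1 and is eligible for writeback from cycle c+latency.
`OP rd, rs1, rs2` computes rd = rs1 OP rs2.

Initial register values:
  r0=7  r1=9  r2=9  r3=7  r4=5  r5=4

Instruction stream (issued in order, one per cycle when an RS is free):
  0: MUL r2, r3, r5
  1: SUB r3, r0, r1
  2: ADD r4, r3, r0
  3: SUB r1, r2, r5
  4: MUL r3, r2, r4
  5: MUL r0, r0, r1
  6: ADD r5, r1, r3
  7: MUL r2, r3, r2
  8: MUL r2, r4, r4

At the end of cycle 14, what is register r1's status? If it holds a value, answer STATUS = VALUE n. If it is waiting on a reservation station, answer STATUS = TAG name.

c1: issue MUL r2<-Mul1 | r0:7,r1:9,r2:Mul1,r3:7,r4:5,r5:4
c2: issue SUB r3<-Add1 | r0:7,r1:9,r2:Mul1,r3:Add1,r4:5,r5:4
c3: issue ADD r4<-Add2 | r0:7,r1:9,r2:Mul1,r3:Add1,r4:Add2,r5:4
c4: CDB Add1=-2; issue SUB r1<-Add1 | r0:7,r1:Add1,r2:Mul1,r3:-2,r4:Add2,r5:4
c5: CDB Mul1=28; issue MUL r3<-Mul1 | r0:7,r1:Add1,r2:28,r3:Mul1,r4:Add2,r5:4
c6: CDB Add2=5; issue MUL r0<-Mul2 | r0:Mul2,r1:Add1,r2:28,r3:Mul1,r4:5,r5:4
c7: CDB Add1=24; issue ADD r5<-Add1 | r0:Mul2,r1:24,r2:28,r3:Mul1,r4:5,r5:Add1
c8: stall | r0:Mul2,r1:24,r2:28,r3:Mul1,r4:5,r5:Add1
c9: stall | r0:Mul2,r1:24,r2:28,r3:Mul1,r4:5,r5:Add1
c10: CDB Mul1=140; issue MUL r2<-Mul1 | r0:Mul2,r1:24,r2:Mul1,r3:140,r4:5,r5:Add1
c11: CDB Mul2=168; issue MUL r2<-Mul2 | r0:168,r1:24,r2:Mul2,r3:140,r4:5,r5:Add1
c12: CDB Add1=164 | r0:168,r1:24,r2:Mul2,r3:140,r4:5,r5:164
c13: - | r0:168,r1:24,r2:Mul2,r3:140,r4:5,r5:164
c14: CDB Mul1=3920 | r0:168,r1:24,r2:Mul2,r3:140,r4:5,r5:164

STATUS = VALUE 24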